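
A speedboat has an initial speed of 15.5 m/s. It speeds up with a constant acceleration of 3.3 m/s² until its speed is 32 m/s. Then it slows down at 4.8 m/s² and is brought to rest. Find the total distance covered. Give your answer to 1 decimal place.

Phase 1 (accelerating): v₀ = 15.5 m/s, a = 3.3 m/s².
v = v₀ + at → t = (32 − 15.5) / 3.3 = 5.00 s
v² = v₀² + 2aΔx → Δx = (32² − 15.5²)/(2·3.3) = 119 m

Phase 2 (decelerating): v₀ = 32.0 m/s, a = -4.8 m/s².
v = v₀ + at → t = (0 − 32.0) / -4.8 = 6.67 s
v² = v₀² + 2aΔx → Δx = (0² − 32.0²)/(2·-4.8) = 107 m
Total distance = 119 + 107 = 225 m

225.4 m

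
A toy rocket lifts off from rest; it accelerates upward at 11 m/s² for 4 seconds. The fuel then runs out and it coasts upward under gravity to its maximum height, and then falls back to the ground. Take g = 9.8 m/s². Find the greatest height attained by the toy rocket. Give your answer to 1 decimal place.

186.8 m

Phase 1 (powered ascent): v₀ = 0 m/s, a = 11 m/s².
v = v₀ + at = 0 + (11)(4) = 44.0 m/s
Δx = v₀t + ½at² = 0·4 + 0.5·11·4² = 88.0 m

Phase 2 (coasting upward): v₀ = 44.0 m/s, a = -9.8 m/s².
v = v₀ + at → t = (0 − 44.0) / -9.8 = 4.49 s
v² = v₀² + 2aΔx → Δx = (0² − 44.0²)/(2·-9.8) = 98.8 m
Maximum height = 88.0 + 98.8 = 187 m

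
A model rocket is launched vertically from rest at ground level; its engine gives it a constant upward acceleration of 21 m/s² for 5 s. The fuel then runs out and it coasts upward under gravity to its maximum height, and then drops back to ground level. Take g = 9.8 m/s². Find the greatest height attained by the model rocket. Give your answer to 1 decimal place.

Phase 1 (powered ascent): v₀ = 0 m/s, a = 21 m/s².
v = v₀ + at = 0 + (21)(5) = 105 m/s
Δx = v₀t + ½at² = 0·5 + 0.5·21·5² = 262 m

Phase 2 (coasting upward): v₀ = 105 m/s, a = -9.8 m/s².
v = v₀ + at → t = (0 − 105) / -9.8 = 10.7 s
v² = v₀² + 2aΔx → Δx = (0² − 105²)/(2·-9.8) = 562 m
Maximum height = 262 + 562 = 825 m

825.0 m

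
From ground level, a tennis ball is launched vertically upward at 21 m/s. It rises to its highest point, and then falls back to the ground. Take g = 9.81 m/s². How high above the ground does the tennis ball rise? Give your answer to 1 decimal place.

Phase 1 (rising): v₀ = 21.0 m/s, a = -9.81 m/s².
v = v₀ + at → t = (0 − 21.0) / -9.81 = 2.14 s
v² = v₀² + 2aΔx → Δx = (0² − 21.0²)/(2·-9.81) = 22.5 m
Maximum height = 22.5 m

22.5 m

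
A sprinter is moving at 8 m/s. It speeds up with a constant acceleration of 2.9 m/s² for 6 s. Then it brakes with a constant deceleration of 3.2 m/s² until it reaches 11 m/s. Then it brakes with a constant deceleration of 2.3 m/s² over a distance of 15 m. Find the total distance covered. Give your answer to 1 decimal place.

Phase 1 (accelerating): v₀ = 8.00 m/s, a = 2.9 m/s².
v = v₀ + at = 8.00 + (2.9)(6) = 25.4 m/s
Δx = v₀t + ½at² = 8.00·6 + 0.5·2.9·6² = 100 m

Phase 2 (decelerating): v₀ = 25.4 m/s, a = -3.2 m/s².
v = v₀ + at → t = (11 − 25.4) / -3.2 = 4.50 s
v² = v₀² + 2aΔx → Δx = (11² − 25.4²)/(2·-3.2) = 81.9 m

Phase 3 (decelerating): v₀ = 11.0 m/s, a = -2.3 m/s².
v² = v₀² + 2aΔx = 11.0² + 2·-2.3·15 = 52.0 → v = 7.21 m/s
t = (v − v₀)/a = (7.21 − 11.0)/-2.3 = 1.65 s
Total distance = 100 + 81.9 + 15.0 = 197 m

197.1 m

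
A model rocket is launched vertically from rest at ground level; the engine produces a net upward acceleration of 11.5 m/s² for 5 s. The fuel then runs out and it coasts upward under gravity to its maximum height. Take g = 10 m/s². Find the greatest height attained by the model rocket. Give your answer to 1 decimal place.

Phase 1 (powered ascent): v₀ = 0 m/s, a = 11.5 m/s².
v = v₀ + at = 0 + (11.5)(5) = 57.5 m/s
Δx = v₀t + ½at² = 0·5 + 0.5·11.5·5² = 144 m

Phase 2 (coasting upward): v₀ = 57.5 m/s, a = -10 m/s².
v = v₀ + at → t = (0 − 57.5) / -10 = 5.75 s
v² = v₀² + 2aΔx → Δx = (0² − 57.5²)/(2·-10) = 165 m
Maximum height = 144 + 165 = 309 m

309.1 m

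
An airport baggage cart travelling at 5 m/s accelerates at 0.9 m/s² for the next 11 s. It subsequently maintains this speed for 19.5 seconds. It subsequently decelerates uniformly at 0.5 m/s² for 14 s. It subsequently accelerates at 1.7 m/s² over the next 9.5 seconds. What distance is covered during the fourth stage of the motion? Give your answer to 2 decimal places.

151.76 m

Phase 1 (accelerating): v₀ = 5.00 m/s, a = 0.9 m/s².
v = v₀ + at = 5.00 + (0.9)(11) = 14.9 m/s
Δx = v₀t + ½at² = 5.00·11 + 0.5·0.9·11² = 109 m

Phase 2 (constant speed): v₀ = 14.9 m/s, a = 0 m/s².
v = v₀ + at = 14.9 + (0)(19.5) = 14.9 m/s
Δx = v₀t + ½at² = 14.9·19.5 + 0.5·0·19.5² = 291 m

Phase 3 (decelerating): v₀ = 14.9 m/s, a = -0.5 m/s².
v = v₀ + at = 14.9 + (-0.5)(14) = 7.90 m/s
Δx = v₀t + ½at² = 14.9·14 + 0.5·-0.5·14² = 160 m

Phase 4 (accelerating): v₀ = 7.90 m/s, a = 1.7 m/s².
v = v₀ + at = 7.90 + (1.7)(9.5) = 24.0 m/s
Δx = v₀t + ½at² = 7.90·9.5 + 0.5·1.7·9.5² = 152 m
Distance in phase 4 = 152 m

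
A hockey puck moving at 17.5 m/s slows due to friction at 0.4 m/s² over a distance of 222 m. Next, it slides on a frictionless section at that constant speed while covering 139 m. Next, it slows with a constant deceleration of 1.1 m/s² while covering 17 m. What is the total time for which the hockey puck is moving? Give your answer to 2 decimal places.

29.28 s

Phase 1 (decelerating): v₀ = 17.5 m/s, a = -0.4 m/s².
v² = v₀² + 2aΔx = 17.5² + 2·-0.4·222 = 129 → v = 11.3 m/s
t = (v − v₀)/a = (11.3 − 17.5)/-0.4 = 15.4 s

Phase 2 (constant speed): v₀ = 11.3 m/s, a = 0 m/s².
Constant speed: t = d/v = 139/11.3 = 12.3 s

Phase 3 (decelerating): v₀ = 11.3 m/s, a = -1.1 m/s².
v² = v₀² + 2aΔx = 11.3² + 2·-1.1·17 = 91.2 → v = 9.55 m/s
t = (v − v₀)/a = (9.55 − 11.3)/-1.1 = 1.63 s
Total time = 15.4 + 12.3 + 1.63 = 29.3 s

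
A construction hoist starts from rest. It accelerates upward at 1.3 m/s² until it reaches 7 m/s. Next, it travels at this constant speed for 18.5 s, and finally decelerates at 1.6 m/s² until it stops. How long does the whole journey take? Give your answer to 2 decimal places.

Phase 1 (accelerating): v₀ = 0 m/s, a = 1.3 m/s².
v = v₀ + at → t = (7 − 0) / 1.3 = 5.38 s
v² = v₀² + 2aΔx → Δx = (7² − 0²)/(2·1.3) = 18.8 m

Phase 2 (constant speed): v₀ = 7.00 m/s, a = 0 m/s².
v = v₀ + at = 7.00 + (0)(18.5) = 7.00 m/s
Δx = v₀t + ½at² = 7.00·18.5 + 0.5·0·18.5² = 130 m

Phase 3 (decelerating): v₀ = 7.00 m/s, a = -1.6 m/s².
v = v₀ + at → t = (0 − 7.00) / -1.6 = 4.38 s
v² = v₀² + 2aΔx → Δx = (0² − 7.00²)/(2·-1.6) = 15.3 m
Total time = 5.38 + 18.5 + 4.38 = 28.3 s

28.26 s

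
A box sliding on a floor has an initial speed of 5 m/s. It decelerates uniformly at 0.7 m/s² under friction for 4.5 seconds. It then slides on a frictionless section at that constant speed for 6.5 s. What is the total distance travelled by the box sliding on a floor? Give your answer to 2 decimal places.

27.44 m

Phase 1 (decelerating): v₀ = 5.00 m/s, a = -0.7 m/s².
v = v₀ + at = 5.00 + (-0.7)(4.5) = 1.85 m/s
Δx = v₀t + ½at² = 5.00·4.5 + 0.5·-0.7·4.5² = 15.4 m

Phase 2 (constant speed): v₀ = 1.85 m/s, a = 0 m/s².
v = v₀ + at = 1.85 + (0)(6.5) = 1.85 m/s
Δx = v₀t + ½at² = 1.85·6.5 + 0.5·0·6.5² = 12.0 m
Total distance = 15.4 + 12.0 = 27.4 m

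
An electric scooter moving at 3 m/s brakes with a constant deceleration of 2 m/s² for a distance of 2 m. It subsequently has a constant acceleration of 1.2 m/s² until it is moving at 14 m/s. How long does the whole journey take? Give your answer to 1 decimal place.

11.8 s

Phase 1 (decelerating): v₀ = 3.00 m/s, a = -2 m/s².
v² = v₀² + 2aΔx = 3.00² + 2·-2·2 = 1.00 → v = 1.00 m/s
t = (v − v₀)/a = (1.00 − 3.00)/-2 = 1.00 s

Phase 2 (accelerating): v₀ = 1.00 m/s, a = 1.2 m/s².
v = v₀ + at → t = (14 − 1.00) / 1.2 = 10.8 s
v² = v₀² + 2aΔx → Δx = (14² − 1.00²)/(2·1.2) = 81.2 m
Total time = 1.00 + 10.8 = 11.8 s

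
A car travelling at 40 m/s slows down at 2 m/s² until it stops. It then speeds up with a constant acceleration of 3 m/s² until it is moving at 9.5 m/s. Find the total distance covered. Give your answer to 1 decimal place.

Phase 1 (decelerating): v₀ = 40.0 m/s, a = -2 m/s².
v = v₀ + at → t = (0 − 40.0) / -2 = 20.0 s
v² = v₀² + 2aΔx → Δx = (0² − 40.0²)/(2·-2) = 400 m

Phase 2 (accelerating): v₀ = 0 m/s, a = 3 m/s².
v = v₀ + at → t = (9.5 − 0) / 3 = 3.17 s
v² = v₀² + 2aΔx → Δx = (9.5² − 0²)/(2·3) = 15.0 m
Total distance = 400 + 15.0 = 415 m

415.0 m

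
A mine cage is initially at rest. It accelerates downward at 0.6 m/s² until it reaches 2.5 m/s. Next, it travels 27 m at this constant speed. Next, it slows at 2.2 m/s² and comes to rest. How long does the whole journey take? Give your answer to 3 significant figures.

Phase 1 (accelerating): v₀ = 0 m/s, a = 0.6 m/s².
v = v₀ + at → t = (2.5 − 0) / 0.6 = 4.17 s
v² = v₀² + 2aΔx → Δx = (2.5² − 0²)/(2·0.6) = 5.21 m

Phase 2 (constant speed): v₀ = 2.50 m/s, a = 0 m/s².
Constant speed: t = d/v = 27/2.50 = 10.8 s

Phase 3 (decelerating): v₀ = 2.50 m/s, a = -2.2 m/s².
v = v₀ + at → t = (0 − 2.50) / -2.2 = 1.14 s
v² = v₀² + 2aΔx → Δx = (0² − 2.50²)/(2·-2.2) = 1.42 m
Total time = 4.17 + 10.8 + 1.14 = 16.1 s

16.1 s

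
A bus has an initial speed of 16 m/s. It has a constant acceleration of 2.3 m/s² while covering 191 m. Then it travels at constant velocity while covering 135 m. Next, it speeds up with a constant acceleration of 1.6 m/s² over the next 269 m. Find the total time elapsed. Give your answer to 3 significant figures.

Phase 1 (accelerating): v₀ = 16.0 m/s, a = 2.3 m/s².
v² = v₀² + 2aΔx = 16.0² + 2·2.3·191 = 1130 → v = 33.7 m/s
t = (v − v₀)/a = (33.7 − 16.0)/2.3 = 7.69 s

Phase 2 (constant speed): v₀ = 33.7 m/s, a = 0 m/s².
Constant speed: t = d/v = 135/33.7 = 4.01 s

Phase 3 (accelerating): v₀ = 33.7 m/s, a = 1.6 m/s².
v² = v₀² + 2aΔx = 33.7² + 2·1.6·269 = 2000 → v = 44.7 m/s
t = (v − v₀)/a = (44.7 − 33.7)/1.6 = 6.87 s
Total time = 7.69 + 4.01 + 6.87 = 18.6 s

18.6 s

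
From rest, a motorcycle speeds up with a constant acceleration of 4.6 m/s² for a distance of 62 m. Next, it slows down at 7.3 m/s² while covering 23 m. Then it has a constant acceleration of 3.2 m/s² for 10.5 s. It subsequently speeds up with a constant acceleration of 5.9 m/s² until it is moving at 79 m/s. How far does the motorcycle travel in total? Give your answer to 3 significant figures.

748 m

Phase 1 (accelerating): v₀ = 0 m/s, a = 4.6 m/s².
v² = v₀² + 2aΔx = 0² + 2·4.6·62 = 570 → v = 23.9 m/s
t = (v − v₀)/a = (23.9 − 0)/4.6 = 5.19 s

Phase 2 (decelerating): v₀ = 23.9 m/s, a = -7.3 m/s².
v² = v₀² + 2aΔx = 23.9² + 2·-7.3·23 = 235 → v = 15.3 m/s
t = (v − v₀)/a = (15.3 − 23.9)/-7.3 = 1.17 s

Phase 3 (accelerating): v₀ = 15.3 m/s, a = 3.2 m/s².
v = v₀ + at = 15.3 + (3.2)(10.5) = 48.9 m/s
Δx = v₀t + ½at² = 15.3·10.5 + 0.5·3.2·10.5² = 337 m

Phase 4 (accelerating): v₀ = 48.9 m/s, a = 5.9 m/s².
v = v₀ + at → t = (79 − 48.9) / 5.9 = 5.10 s
v² = v₀² + 2aΔx → Δx = (79² − 48.9²)/(2·5.9) = 326 m
Total distance = 62.0 + 23.0 + 337 + 326 = 748 m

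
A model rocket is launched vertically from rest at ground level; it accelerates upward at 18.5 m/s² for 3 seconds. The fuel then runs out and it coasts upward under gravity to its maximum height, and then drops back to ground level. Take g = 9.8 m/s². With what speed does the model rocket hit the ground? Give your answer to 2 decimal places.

Phase 1 (powered ascent): v₀ = 0 m/s, a = 18.5 m/s².
v = v₀ + at = 0 + (18.5)(3) = 55.5 m/s
Δx = v₀t + ½at² = 0·3 + 0.5·18.5·3² = 83.2 m

Phase 2 (coasting upward): v₀ = 55.5 m/s, a = -9.8 m/s².
v = v₀ + at → t = (0 − 55.5) / -9.8 = 5.66 s
v² = v₀² + 2aΔx → Δx = (0² − 55.5²)/(2·-9.8) = 157 m

Phase 3 (free fall): v₀ = 0 m/s, a = -9.8 m/s².
Falls 240 m from rest: t = √(2·240/9.8) = 7.00 s; v = g·t = 68.6 m/s.
Impact speed = 68.6 m/s

68.64 m/s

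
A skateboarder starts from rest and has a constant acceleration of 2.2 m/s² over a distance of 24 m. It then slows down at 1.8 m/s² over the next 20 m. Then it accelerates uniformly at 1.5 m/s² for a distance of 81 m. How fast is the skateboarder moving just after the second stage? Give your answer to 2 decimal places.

5.80 m/s

Phase 1 (accelerating): v₀ = 0 m/s, a = 2.2 m/s².
v² = v₀² + 2aΔx = 0² + 2·2.2·24 = 106 → v = 10.3 m/s
t = (v − v₀)/a = (10.3 − 0)/2.2 = 4.67 s

Phase 2 (decelerating): v₀ = 10.3 m/s, a = -1.8 m/s².
v² = v₀² + 2aΔx = 10.3² + 2·-1.8·20 = 33.6 → v = 5.80 m/s
t = (v − v₀)/a = (5.80 − 10.3)/-1.8 = 2.49 s
Speed at end of phase 2 = 5.80 m/s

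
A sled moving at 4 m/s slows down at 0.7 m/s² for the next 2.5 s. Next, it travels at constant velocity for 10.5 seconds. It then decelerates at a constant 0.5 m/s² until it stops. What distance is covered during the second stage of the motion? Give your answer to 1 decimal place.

Phase 1 (decelerating): v₀ = 4.00 m/s, a = -0.7 m/s².
v = v₀ + at = 4.00 + (-0.7)(2.5) = 2.25 m/s
Δx = v₀t + ½at² = 4.00·2.5 + 0.5·-0.7·2.5² = 7.81 m

Phase 2 (constant speed): v₀ = 2.25 m/s, a = 0 m/s².
v = v₀ + at = 2.25 + (0)(10.5) = 2.25 m/s
Δx = v₀t + ½at² = 2.25·10.5 + 0.5·0·10.5² = 23.6 m
Distance in phase 2 = 23.6 m

23.6 m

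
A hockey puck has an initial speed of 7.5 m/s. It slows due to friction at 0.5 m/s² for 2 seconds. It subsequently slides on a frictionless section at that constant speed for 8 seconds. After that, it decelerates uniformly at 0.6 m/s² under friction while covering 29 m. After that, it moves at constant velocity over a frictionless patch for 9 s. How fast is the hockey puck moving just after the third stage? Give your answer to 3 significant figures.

Phase 1 (decelerating): v₀ = 7.50 m/s, a = -0.5 m/s².
v = v₀ + at = 7.50 + (-0.5)(2) = 6.50 m/s
Δx = v₀t + ½at² = 7.50·2 + 0.5·-0.5·2² = 14.0 m

Phase 2 (constant speed): v₀ = 6.50 m/s, a = 0 m/s².
v = v₀ + at = 6.50 + (0)(8) = 6.50 m/s
Δx = v₀t + ½at² = 6.50·8 + 0.5·0·8² = 52.0 m

Phase 3 (decelerating): v₀ = 6.50 m/s, a = -0.6 m/s².
v² = v₀² + 2aΔx = 6.50² + 2·-0.6·29 = 7.45 → v = 2.73 m/s
t = (v − v₀)/a = (2.73 − 6.50)/-0.6 = 6.28 s
Speed at end of phase 3 = 2.73 m/s

2.73 m/s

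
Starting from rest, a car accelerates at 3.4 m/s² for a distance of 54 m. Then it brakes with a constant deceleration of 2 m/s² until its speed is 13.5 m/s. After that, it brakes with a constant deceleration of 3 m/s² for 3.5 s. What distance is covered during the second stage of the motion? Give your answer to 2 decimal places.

Phase 1 (accelerating): v₀ = 0 m/s, a = 3.4 m/s².
v² = v₀² + 2aΔx = 0² + 2·3.4·54 = 367 → v = 19.2 m/s
t = (v − v₀)/a = (19.2 − 0)/3.4 = 5.64 s

Phase 2 (decelerating): v₀ = 19.2 m/s, a = -2 m/s².
v = v₀ + at → t = (13.5 − 19.2) / -2 = 2.83 s
v² = v₀² + 2aΔx → Δx = (13.5² − 19.2²)/(2·-2) = 46.2 m
Distance in phase 2 = 46.2 m

46.24 m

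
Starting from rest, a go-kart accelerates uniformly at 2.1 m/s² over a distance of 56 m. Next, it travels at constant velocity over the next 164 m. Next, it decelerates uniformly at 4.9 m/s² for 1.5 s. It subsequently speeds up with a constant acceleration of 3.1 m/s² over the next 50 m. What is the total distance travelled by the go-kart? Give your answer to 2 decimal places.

Phase 1 (accelerating): v₀ = 0 m/s, a = 2.1 m/s².
v² = v₀² + 2aΔx = 0² + 2·2.1·56 = 235 → v = 15.3 m/s
t = (v − v₀)/a = (15.3 − 0)/2.1 = 7.30 s

Phase 2 (constant speed): v₀ = 15.3 m/s, a = 0 m/s².
Constant speed: t = d/v = 164/15.3 = 10.7 s

Phase 3 (decelerating): v₀ = 15.3 m/s, a = -4.9 m/s².
v = v₀ + at = 15.3 + (-4.9)(1.5) = 7.99 m/s
Δx = v₀t + ½at² = 15.3·1.5 + 0.5·-4.9·1.5² = 17.5 m

Phase 4 (accelerating): v₀ = 7.99 m/s, a = 3.1 m/s².
v² = v₀² + 2aΔx = 7.99² + 2·3.1·50 = 374 → v = 19.3 m/s
t = (v − v₀)/a = (19.3 − 7.99)/3.1 = 3.66 s
Total distance = 56.0 + 164 + 17.5 + 50.0 = 287 m

287.49 m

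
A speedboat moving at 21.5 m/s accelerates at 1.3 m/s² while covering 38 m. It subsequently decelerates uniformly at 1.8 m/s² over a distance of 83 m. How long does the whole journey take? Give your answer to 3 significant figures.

5.84 s

Phase 1 (accelerating): v₀ = 21.5 m/s, a = 1.3 m/s².
v² = v₀² + 2aΔx = 21.5² + 2·1.3·38 = 561 → v = 23.7 m/s
t = (v − v₀)/a = (23.7 − 21.5)/1.3 = 1.68 s

Phase 2 (decelerating): v₀ = 23.7 m/s, a = -1.8 m/s².
v² = v₀² + 2aΔx = 23.7² + 2·-1.8·83 = 262 → v = 16.2 m/s
t = (v − v₀)/a = (16.2 − 23.7)/-1.8 = 4.16 s
Total time = 1.68 + 4.16 = 5.84 s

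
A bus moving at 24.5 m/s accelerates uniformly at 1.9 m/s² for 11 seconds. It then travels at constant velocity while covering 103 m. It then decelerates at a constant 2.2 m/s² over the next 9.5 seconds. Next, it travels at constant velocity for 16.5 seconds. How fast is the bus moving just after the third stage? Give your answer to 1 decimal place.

24.5 m/s

Phase 1 (accelerating): v₀ = 24.5 m/s, a = 1.9 m/s².
v = v₀ + at = 24.5 + (1.9)(11) = 45.4 m/s
Δx = v₀t + ½at² = 24.5·11 + 0.5·1.9·11² = 384 m

Phase 2 (constant speed): v₀ = 45.4 m/s, a = 0 m/s².
Constant speed: t = d/v = 103/45.4 = 2.27 s

Phase 3 (decelerating): v₀ = 45.4 m/s, a = -2.2 m/s².
v = v₀ + at = 45.4 + (-2.2)(9.5) = 24.5 m/s
Δx = v₀t + ½at² = 45.4·9.5 + 0.5·-2.2·9.5² = 332 m
Speed at end of phase 3 = 24.5 m/s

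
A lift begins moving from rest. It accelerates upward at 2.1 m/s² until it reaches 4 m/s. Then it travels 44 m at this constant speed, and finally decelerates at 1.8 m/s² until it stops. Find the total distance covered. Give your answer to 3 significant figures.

52.3 m

Phase 1 (accelerating): v₀ = 0 m/s, a = 2.1 m/s².
v = v₀ + at → t = (4 − 0) / 2.1 = 1.90 s
v² = v₀² + 2aΔx → Δx = (4² − 0²)/(2·2.1) = 3.81 m

Phase 2 (constant speed): v₀ = 4.00 m/s, a = 0 m/s².
Constant speed: t = d/v = 44/4.00 = 11.0 s

Phase 3 (decelerating): v₀ = 4.00 m/s, a = -1.8 m/s².
v = v₀ + at → t = (0 − 4.00) / -1.8 = 2.22 s
v² = v₀² + 2aΔx → Δx = (0² − 4.00²)/(2·-1.8) = 4.44 m
Total distance = 3.81 + 44.0 + 4.44 = 52.3 m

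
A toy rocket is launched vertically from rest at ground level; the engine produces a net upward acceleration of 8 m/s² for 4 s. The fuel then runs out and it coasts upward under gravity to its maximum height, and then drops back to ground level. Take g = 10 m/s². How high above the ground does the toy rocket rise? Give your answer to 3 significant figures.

115 m

Phase 1 (powered ascent): v₀ = 0 m/s, a = 8 m/s².
v = v₀ + at = 0 + (8)(4) = 32.0 m/s
Δx = v₀t + ½at² = 0·4 + 0.5·8·4² = 64.0 m

Phase 2 (coasting upward): v₀ = 32.0 m/s, a = -10 m/s².
v = v₀ + at → t = (0 − 32.0) / -10 = 3.20 s
v² = v₀² + 2aΔx → Δx = (0² − 32.0²)/(2·-10) = 51.2 m
Maximum height = 64.0 + 51.2 = 115 m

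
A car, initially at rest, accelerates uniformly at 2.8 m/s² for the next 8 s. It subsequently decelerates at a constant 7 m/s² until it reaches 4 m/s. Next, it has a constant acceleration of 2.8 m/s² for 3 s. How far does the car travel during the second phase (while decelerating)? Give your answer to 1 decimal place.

34.7 m

Phase 1 (accelerating): v₀ = 0 m/s, a = 2.8 m/s².
v = v₀ + at = 0 + (2.8)(8) = 22.4 m/s
Δx = v₀t + ½at² = 0·8 + 0.5·2.8·8² = 89.6 m

Phase 2 (decelerating): v₀ = 22.4 m/s, a = -7 m/s².
v = v₀ + at → t = (4 − 22.4) / -7 = 2.63 s
v² = v₀² + 2aΔx → Δx = (4² − 22.4²)/(2·-7) = 34.7 m
Distance in phase 2 = 34.7 m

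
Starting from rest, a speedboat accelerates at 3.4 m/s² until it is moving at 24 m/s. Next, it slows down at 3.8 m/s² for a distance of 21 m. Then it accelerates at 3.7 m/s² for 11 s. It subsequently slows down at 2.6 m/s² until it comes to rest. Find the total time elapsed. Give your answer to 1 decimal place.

42.5 s

Phase 1 (accelerating): v₀ = 0 m/s, a = 3.4 m/s².
v = v₀ + at → t = (24 − 0) / 3.4 = 7.06 s
v² = v₀² + 2aΔx → Δx = (24² − 0²)/(2·3.4) = 84.7 m

Phase 2 (decelerating): v₀ = 24.0 m/s, a = -3.8 m/s².
v² = v₀² + 2aΔx = 24.0² + 2·-3.8·21 = 416 → v = 20.4 m/s
t = (v − v₀)/a = (20.4 − 24.0)/-3.8 = 0.946 s

Phase 3 (accelerating): v₀ = 20.4 m/s, a = 3.7 m/s².
v = v₀ + at = 20.4 + (3.7)(11) = 61.1 m/s
Δx = v₀t + ½at² = 20.4·11 + 0.5·3.7·11² = 448 m

Phase 4 (decelerating): v₀ = 61.1 m/s, a = -2.6 m/s².
v = v₀ + at → t = (0 − 61.1) / -2.6 = 23.5 s
v² = v₀² + 2aΔx → Δx = (0² − 61.1²)/(2·-2.6) = 718 m
Total time = 7.06 + 0.946 + 11.0 + 23.5 = 42.5 s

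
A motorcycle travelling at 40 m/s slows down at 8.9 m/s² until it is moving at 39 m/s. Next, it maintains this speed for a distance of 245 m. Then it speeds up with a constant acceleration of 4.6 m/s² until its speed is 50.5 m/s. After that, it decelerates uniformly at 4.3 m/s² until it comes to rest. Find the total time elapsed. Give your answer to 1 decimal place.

20.6 s

Phase 1 (decelerating): v₀ = 40.0 m/s, a = -8.9 m/s².
v = v₀ + at → t = (39 − 40.0) / -8.9 = 0.112 s
v² = v₀² + 2aΔx → Δx = (39² − 40.0²)/(2·-8.9) = 4.44 m

Phase 2 (constant speed): v₀ = 39.0 m/s, a = 0 m/s².
Constant speed: t = d/v = 245/39.0 = 6.28 s

Phase 3 (accelerating): v₀ = 39.0 m/s, a = 4.6 m/s².
v = v₀ + at → t = (50.5 − 39.0) / 4.6 = 2.50 s
v² = v₀² + 2aΔx → Δx = (50.5² − 39.0²)/(2·4.6) = 112 m

Phase 4 (decelerating): v₀ = 50.5 m/s, a = -4.3 m/s².
v = v₀ + at → t = (0 − 50.5) / -4.3 = 11.7 s
v² = v₀² + 2aΔx → Δx = (0² − 50.5²)/(2·-4.3) = 297 m
Total time = 0.112 + 6.28 + 2.50 + 11.7 = 20.6 s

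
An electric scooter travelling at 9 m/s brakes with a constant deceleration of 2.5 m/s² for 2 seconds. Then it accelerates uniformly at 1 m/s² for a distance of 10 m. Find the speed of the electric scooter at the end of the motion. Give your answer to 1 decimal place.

Phase 1 (decelerating): v₀ = 9.00 m/s, a = -2.5 m/s².
v = v₀ + at = 9.00 + (-2.5)(2) = 4.00 m/s
Δx = v₀t + ½at² = 9.00·2 + 0.5·-2.5·2² = 13.0 m

Phase 2 (accelerating): v₀ = 4.00 m/s, a = 1 m/s².
v² = v₀² + 2aΔx = 4.00² + 2·1·10 = 36.0 → v = 6.00 m/s
t = (v − v₀)/a = (6.00 − 4.00)/1 = 2.00 s
Final speed = 6.00 m/s

6.0 m/s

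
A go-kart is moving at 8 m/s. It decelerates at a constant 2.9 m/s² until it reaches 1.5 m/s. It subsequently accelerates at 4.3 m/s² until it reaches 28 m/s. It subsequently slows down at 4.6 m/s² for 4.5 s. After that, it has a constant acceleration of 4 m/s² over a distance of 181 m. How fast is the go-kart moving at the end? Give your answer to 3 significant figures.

38.7 m/s

Phase 1 (decelerating): v₀ = 8.00 m/s, a = -2.9 m/s².
v = v₀ + at → t = (1.5 − 8.00) / -2.9 = 2.24 s
v² = v₀² + 2aΔx → Δx = (1.5² − 8.00²)/(2·-2.9) = 10.6 m

Phase 2 (accelerating): v₀ = 1.50 m/s, a = 4.3 m/s².
v = v₀ + at → t = (28 − 1.50) / 4.3 = 6.16 s
v² = v₀² + 2aΔx → Δx = (28² − 1.50²)/(2·4.3) = 90.9 m

Phase 3 (decelerating): v₀ = 28.0 m/s, a = -4.6 m/s².
v = v₀ + at = 28.0 + (-4.6)(4.5) = 7.30 m/s
Δx = v₀t + ½at² = 28.0·4.5 + 0.5·-4.6·4.5² = 79.4 m

Phase 4 (accelerating): v₀ = 7.30 m/s, a = 4 m/s².
v² = v₀² + 2aΔx = 7.30² + 2·4·181 = 1500 → v = 38.7 m/s
t = (v − v₀)/a = (38.7 − 7.30)/4 = 7.86 s
Final speed = 38.7 m/s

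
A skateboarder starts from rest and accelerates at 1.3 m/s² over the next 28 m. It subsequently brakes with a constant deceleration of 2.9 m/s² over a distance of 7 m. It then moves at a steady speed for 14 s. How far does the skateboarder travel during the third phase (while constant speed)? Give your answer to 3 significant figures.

79.4 m

Phase 1 (accelerating): v₀ = 0 m/s, a = 1.3 m/s².
v² = v₀² + 2aΔx = 0² + 2·1.3·28 = 72.8 → v = 8.53 m/s
t = (v − v₀)/a = (8.53 − 0)/1.3 = 6.56 s

Phase 2 (decelerating): v₀ = 8.53 m/s, a = -2.9 m/s².
v² = v₀² + 2aΔx = 8.53² + 2·-2.9·7 = 32.2 → v = 5.67 m/s
t = (v − v₀)/a = (5.67 − 8.53)/-2.9 = 0.985 s

Phase 3 (constant speed): v₀ = 5.67 m/s, a = 0 m/s².
v = v₀ + at = 5.67 + (0)(14) = 5.67 m/s
Δx = v₀t + ½at² = 5.67·14 + 0.5·0·14² = 79.4 m
Distance in phase 3 = 79.4 m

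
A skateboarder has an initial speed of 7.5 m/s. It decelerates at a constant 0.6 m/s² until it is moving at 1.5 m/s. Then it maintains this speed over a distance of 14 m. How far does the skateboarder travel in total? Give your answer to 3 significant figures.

Phase 1 (decelerating): v₀ = 7.50 m/s, a = -0.6 m/s².
v = v₀ + at → t = (1.5 − 7.50) / -0.6 = 10.0 s
v² = v₀² + 2aΔx → Δx = (1.5² − 7.50²)/(2·-0.6) = 45.0 m

Phase 2 (constant speed): v₀ = 1.50 m/s, a = 0 m/s².
Constant speed: t = d/v = 14/1.50 = 9.33 s
Total distance = 45.0 + 14.0 = 59.0 m

59.0 m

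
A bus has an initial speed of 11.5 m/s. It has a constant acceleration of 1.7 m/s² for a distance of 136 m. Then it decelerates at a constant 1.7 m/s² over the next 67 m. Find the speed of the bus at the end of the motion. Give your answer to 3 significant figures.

Phase 1 (accelerating): v₀ = 11.5 m/s, a = 1.7 m/s².
v² = v₀² + 2aΔx = 11.5² + 2·1.7·136 = 595 → v = 24.4 m/s
t = (v − v₀)/a = (24.4 − 11.5)/1.7 = 7.58 s

Phase 2 (decelerating): v₀ = 24.4 m/s, a = -1.7 m/s².
v² = v₀² + 2aΔx = 24.4² + 2·-1.7·67 = 367 → v = 19.2 m/s
t = (v − v₀)/a = (19.2 − 24.4)/-1.7 = 3.08 s
Final speed = 19.2 m/s

19.2 m/s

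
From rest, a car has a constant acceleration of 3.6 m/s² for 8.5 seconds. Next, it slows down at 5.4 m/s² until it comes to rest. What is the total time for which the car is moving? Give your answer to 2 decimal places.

14.17 s

Phase 1 (accelerating): v₀ = 0 m/s, a = 3.6 m/s².
v = v₀ + at = 0 + (3.6)(8.5) = 30.6 m/s
Δx = v₀t + ½at² = 0·8.5 + 0.5·3.6·8.5² = 130 m

Phase 2 (decelerating): v₀ = 30.6 m/s, a = -5.4 m/s².
v = v₀ + at → t = (0 − 30.6) / -5.4 = 5.67 s
v² = v₀² + 2aΔx → Δx = (0² − 30.6²)/(2·-5.4) = 86.7 m
Total time = 8.50 + 5.67 = 14.2 s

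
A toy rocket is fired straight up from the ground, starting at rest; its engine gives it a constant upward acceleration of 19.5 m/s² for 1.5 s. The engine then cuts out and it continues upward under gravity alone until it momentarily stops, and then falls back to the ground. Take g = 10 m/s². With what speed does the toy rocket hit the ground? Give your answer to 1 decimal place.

Phase 1 (powered ascent): v₀ = 0 m/s, a = 19.5 m/s².
v = v₀ + at = 0 + (19.5)(1.5) = 29.2 m/s
Δx = v₀t + ½at² = 0·1.5 + 0.5·19.5·1.5² = 21.9 m

Phase 2 (coasting upward): v₀ = 29.2 m/s, a = -10 m/s².
v = v₀ + at → t = (0 − 29.2) / -10 = 2.92 s
v² = v₀² + 2aΔx → Δx = (0² − 29.2²)/(2·-10) = 42.8 m

Phase 3 (free fall): v₀ = 0 m/s, a = -10 m/s².
Falls 64.7 m from rest: t = √(2·64.7/10) = 3.60 s; v = g·t = 36.0 m/s.
Impact speed = 36.0 m/s

36.0 m/s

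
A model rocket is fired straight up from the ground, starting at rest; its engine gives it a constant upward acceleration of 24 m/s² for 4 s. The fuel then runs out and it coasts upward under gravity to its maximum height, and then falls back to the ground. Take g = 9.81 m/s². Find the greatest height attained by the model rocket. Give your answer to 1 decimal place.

Phase 1 (powered ascent): v₀ = 0 m/s, a = 24 m/s².
v = v₀ + at = 0 + (24)(4) = 96.0 m/s
Δx = v₀t + ½at² = 0·4 + 0.5·24·4² = 192 m

Phase 2 (coasting upward): v₀ = 96.0 m/s, a = -9.81 m/s².
v = v₀ + at → t = (0 − 96.0) / -9.81 = 9.79 s
v² = v₀² + 2aΔx → Δx = (0² − 96.0²)/(2·-9.81) = 470 m
Maximum height = 192 + 470 = 662 m

661.7 m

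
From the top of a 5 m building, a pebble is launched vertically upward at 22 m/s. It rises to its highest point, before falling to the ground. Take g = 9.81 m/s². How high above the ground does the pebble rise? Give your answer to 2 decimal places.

29.67 m

Phase 1 (rising): v₀ = 22.0 m/s, a = -9.81 m/s².
v = v₀ + at → t = (0 − 22.0) / -9.81 = 2.24 s
v² = v₀² + 2aΔx → Δx = (0² − 22.0²)/(2·-9.81) = 24.7 m
Maximum height = 5 + 24.7 = 29.7 m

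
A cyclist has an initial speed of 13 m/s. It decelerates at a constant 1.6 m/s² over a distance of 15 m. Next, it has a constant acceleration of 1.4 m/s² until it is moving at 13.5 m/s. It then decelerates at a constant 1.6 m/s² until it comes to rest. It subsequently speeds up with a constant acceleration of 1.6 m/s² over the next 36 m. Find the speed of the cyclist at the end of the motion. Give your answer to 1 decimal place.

Phase 1 (decelerating): v₀ = 13.0 m/s, a = -1.6 m/s².
v² = v₀² + 2aΔx = 13.0² + 2·-1.6·15 = 121 → v = 11.0 m/s
t = (v − v₀)/a = (11.0 − 13.0)/-1.6 = 1.25 s

Phase 2 (accelerating): v₀ = 11.0 m/s, a = 1.4 m/s².
v = v₀ + at → t = (13.5 − 11.0) / 1.4 = 1.79 s
v² = v₀² + 2aΔx → Δx = (13.5² − 11.0²)/(2·1.4) = 21.9 m

Phase 3 (decelerating): v₀ = 13.5 m/s, a = -1.6 m/s².
v = v₀ + at → t = (0 − 13.5) / -1.6 = 8.44 s
v² = v₀² + 2aΔx → Δx = (0² − 13.5²)/(2·-1.6) = 57.0 m

Phase 4 (accelerating): v₀ = 0 m/s, a = 1.6 m/s².
v² = v₀² + 2aΔx = 0² + 2·1.6·36 = 115 → v = 10.7 m/s
t = (v − v₀)/a = (10.7 − 0)/1.6 = 6.71 s
Final speed = 10.7 m/s

10.7 m/s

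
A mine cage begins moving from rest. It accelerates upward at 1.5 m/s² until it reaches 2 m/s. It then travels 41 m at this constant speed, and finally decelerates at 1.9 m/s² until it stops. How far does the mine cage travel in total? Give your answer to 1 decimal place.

Phase 1 (accelerating): v₀ = 0 m/s, a = 1.5 m/s².
v = v₀ + at → t = (2 − 0) / 1.5 = 1.33 s
v² = v₀² + 2aΔx → Δx = (2² − 0²)/(2·1.5) = 1.33 m

Phase 2 (constant speed): v₀ = 2.00 m/s, a = 0 m/s².
Constant speed: t = d/v = 41/2.00 = 20.5 s

Phase 3 (decelerating): v₀ = 2.00 m/s, a = -1.9 m/s².
v = v₀ + at → t = (0 − 2.00) / -1.9 = 1.05 s
v² = v₀² + 2aΔx → Δx = (0² − 2.00²)/(2·-1.9) = 1.05 m
Total distance = 1.33 + 41.0 + 1.05 = 43.4 m

43.4 m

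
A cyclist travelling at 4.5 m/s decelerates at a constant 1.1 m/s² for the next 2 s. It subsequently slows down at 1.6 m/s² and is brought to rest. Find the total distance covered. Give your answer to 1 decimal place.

8.5 m

Phase 1 (decelerating): v₀ = 4.50 m/s, a = -1.1 m/s².
v = v₀ + at = 4.50 + (-1.1)(2) = 2.30 m/s
Δx = v₀t + ½at² = 4.50·2 + 0.5·-1.1·2² = 6.80 m

Phase 2 (decelerating): v₀ = 2.30 m/s, a = -1.6 m/s².
v = v₀ + at → t = (0 − 2.30) / -1.6 = 1.44 s
v² = v₀² + 2aΔx → Δx = (0² − 2.30²)/(2·-1.6) = 1.65 m
Total distance = 6.80 + 1.65 = 8.45 m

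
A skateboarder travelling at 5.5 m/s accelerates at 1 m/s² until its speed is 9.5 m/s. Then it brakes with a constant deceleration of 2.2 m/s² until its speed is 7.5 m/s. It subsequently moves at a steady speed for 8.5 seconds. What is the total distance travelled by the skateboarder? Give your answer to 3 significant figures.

101 m

Phase 1 (accelerating): v₀ = 5.50 m/s, a = 1 m/s².
v = v₀ + at → t = (9.5 − 5.50) / 1 = 4.00 s
v² = v₀² + 2aΔx → Δx = (9.5² − 5.50²)/(2·1) = 30.0 m

Phase 2 (decelerating): v₀ = 9.50 m/s, a = -2.2 m/s².
v = v₀ + at → t = (7.5 − 9.50) / -2.2 = 0.909 s
v² = v₀² + 2aΔx → Δx = (7.5² − 9.50²)/(2·-2.2) = 7.73 m

Phase 3 (constant speed): v₀ = 7.50 m/s, a = 0 m/s².
v = v₀ + at = 7.50 + (0)(8.5) = 7.50 m/s
Δx = v₀t + ½at² = 7.50·8.5 + 0.5·0·8.5² = 63.8 m
Total distance = 30.0 + 7.73 + 63.8 = 101 m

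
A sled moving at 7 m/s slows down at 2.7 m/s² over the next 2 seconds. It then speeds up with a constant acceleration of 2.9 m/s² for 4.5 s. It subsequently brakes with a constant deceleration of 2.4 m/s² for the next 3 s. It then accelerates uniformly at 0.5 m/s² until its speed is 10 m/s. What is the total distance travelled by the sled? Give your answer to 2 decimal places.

Phase 1 (decelerating): v₀ = 7.00 m/s, a = -2.7 m/s².
v = v₀ + at = 7.00 + (-2.7)(2) = 1.60 m/s
Δx = v₀t + ½at² = 7.00·2 + 0.5·-2.7·2² = 8.60 m

Phase 2 (accelerating): v₀ = 1.60 m/s, a = 2.9 m/s².
v = v₀ + at = 1.60 + (2.9)(4.5) = 14.6 m/s
Δx = v₀t + ½at² = 1.60·4.5 + 0.5·2.9·4.5² = 36.6 m

Phase 3 (decelerating): v₀ = 14.6 m/s, a = -2.4 m/s².
v = v₀ + at = 14.6 + (-2.4)(3) = 7.45 m/s
Δx = v₀t + ½at² = 14.6·3 + 0.5·-2.4·3² = 33.1 m

Phase 4 (accelerating): v₀ = 7.45 m/s, a = 0.5 m/s².
v = v₀ + at → t = (10 − 7.45) / 0.5 = 5.10 s
v² = v₀² + 2aΔx → Δx = (10² − 7.45²)/(2·0.5) = 44.5 m
Total distance = 8.60 + 36.6 + 33.1 + 44.5 = 123 m

122.81 m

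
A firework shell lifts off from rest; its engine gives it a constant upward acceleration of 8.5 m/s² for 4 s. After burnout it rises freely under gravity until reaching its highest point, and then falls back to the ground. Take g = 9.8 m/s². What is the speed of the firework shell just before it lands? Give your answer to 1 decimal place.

49.9 m/s

Phase 1 (powered ascent): v₀ = 0 m/s, a = 8.5 m/s².
v = v₀ + at = 0 + (8.5)(4) = 34.0 m/s
Δx = v₀t + ½at² = 0·4 + 0.5·8.5·4² = 68.0 m

Phase 2 (coasting upward): v₀ = 34.0 m/s, a = -9.8 m/s².
v = v₀ + at → t = (0 − 34.0) / -9.8 = 3.47 s
v² = v₀² + 2aΔx → Δx = (0² − 34.0²)/(2·-9.8) = 59.0 m

Phase 3 (free fall): v₀ = 0 m/s, a = -9.8 m/s².
Falls 127 m from rest: t = √(2·127/9.8) = 5.09 s; v = g·t = 49.9 m/s.
Impact speed = 49.9 m/s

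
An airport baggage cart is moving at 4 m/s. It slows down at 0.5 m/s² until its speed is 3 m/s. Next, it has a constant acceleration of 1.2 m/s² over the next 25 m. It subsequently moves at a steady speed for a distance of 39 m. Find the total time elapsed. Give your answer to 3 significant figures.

11.1 s

Phase 1 (decelerating): v₀ = 4.00 m/s, a = -0.5 m/s².
v = v₀ + at → t = (3 − 4.00) / -0.5 = 2.00 s
v² = v₀² + 2aΔx → Δx = (3² − 4.00²)/(2·-0.5) = 7.00 m

Phase 2 (accelerating): v₀ = 3.00 m/s, a = 1.2 m/s².
v² = v₀² + 2aΔx = 3.00² + 2·1.2·25 = 69.0 → v = 8.31 m/s
t = (v − v₀)/a = (8.31 − 3.00)/1.2 = 4.42 s

Phase 3 (constant speed): v₀ = 8.31 m/s, a = 0 m/s².
Constant speed: t = d/v = 39/8.31 = 4.70 s
Total time = 2.00 + 4.42 + 4.70 = 11.1 s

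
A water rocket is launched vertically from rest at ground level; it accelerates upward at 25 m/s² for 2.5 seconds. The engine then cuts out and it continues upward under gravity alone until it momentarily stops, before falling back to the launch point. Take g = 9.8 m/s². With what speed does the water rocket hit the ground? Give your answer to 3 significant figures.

Phase 1 (powered ascent): v₀ = 0 m/s, a = 25 m/s².
v = v₀ + at = 0 + (25)(2.5) = 62.5 m/s
Δx = v₀t + ½at² = 0·2.5 + 0.5·25·2.5² = 78.1 m

Phase 2 (coasting upward): v₀ = 62.5 m/s, a = -9.8 m/s².
v = v₀ + at → t = (0 − 62.5) / -9.8 = 6.38 s
v² = v₀² + 2aΔx → Δx = (0² − 62.5²)/(2·-9.8) = 199 m

Phase 3 (free fall): v₀ = 0 m/s, a = -9.8 m/s².
Falls 277 m from rest: t = √(2·277/9.8) = 7.52 s; v = g·t = 73.7 m/s.
Impact speed = 73.7 m/s

73.7 m/s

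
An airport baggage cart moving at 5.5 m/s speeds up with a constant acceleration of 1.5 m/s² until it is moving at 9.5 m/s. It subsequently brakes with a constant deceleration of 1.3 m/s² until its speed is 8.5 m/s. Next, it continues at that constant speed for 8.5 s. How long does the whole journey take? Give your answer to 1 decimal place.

11.9 s

Phase 1 (accelerating): v₀ = 5.50 m/s, a = 1.5 m/s².
v = v₀ + at → t = (9.5 − 5.50) / 1.5 = 2.67 s
v² = v₀² + 2aΔx → Δx = (9.5² − 5.50²)/(2·1.5) = 20.0 m

Phase 2 (decelerating): v₀ = 9.50 m/s, a = -1.3 m/s².
v = v₀ + at → t = (8.5 − 9.50) / -1.3 = 0.769 s
v² = v₀² + 2aΔx → Δx = (8.5² − 9.50²)/(2·-1.3) = 6.92 m

Phase 3 (constant speed): v₀ = 8.50 m/s, a = 0 m/s².
v = v₀ + at = 8.50 + (0)(8.5) = 8.50 m/s
Δx = v₀t + ½at² = 8.50·8.5 + 0.5·0·8.5² = 72.2 m
Total time = 2.67 + 0.769 + 8.50 = 11.9 s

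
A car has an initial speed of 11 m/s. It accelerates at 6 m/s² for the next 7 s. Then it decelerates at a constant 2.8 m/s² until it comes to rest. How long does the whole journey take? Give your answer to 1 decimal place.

Phase 1 (accelerating): v₀ = 11.0 m/s, a = 6 m/s².
v = v₀ + at = 11.0 + (6)(7) = 53.0 m/s
Δx = v₀t + ½at² = 11.0·7 + 0.5·6·7² = 224 m

Phase 2 (decelerating): v₀ = 53.0 m/s, a = -2.8 m/s².
v = v₀ + at → t = (0 − 53.0) / -2.8 = 18.9 s
v² = v₀² + 2aΔx → Δx = (0² − 53.0²)/(2·-2.8) = 502 m
Total time = 7.00 + 18.9 = 25.9 s

25.9 s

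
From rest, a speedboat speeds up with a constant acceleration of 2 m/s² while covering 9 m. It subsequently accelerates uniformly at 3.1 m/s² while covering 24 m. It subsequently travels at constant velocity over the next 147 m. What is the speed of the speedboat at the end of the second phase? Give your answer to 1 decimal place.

Phase 1 (accelerating): v₀ = 0 m/s, a = 2 m/s².
v² = v₀² + 2aΔx = 0² + 2·2·9 = 36.0 → v = 6.00 m/s
t = (v − v₀)/a = (6.00 − 0)/2 = 3.00 s

Phase 2 (accelerating): v₀ = 6.00 m/s, a = 3.1 m/s².
v² = v₀² + 2aΔx = 6.00² + 2·3.1·24 = 185 → v = 13.6 m/s
t = (v − v₀)/a = (13.6 − 6.00)/3.1 = 2.45 s
Speed at end of phase 2 = 13.6 m/s

13.6 m/s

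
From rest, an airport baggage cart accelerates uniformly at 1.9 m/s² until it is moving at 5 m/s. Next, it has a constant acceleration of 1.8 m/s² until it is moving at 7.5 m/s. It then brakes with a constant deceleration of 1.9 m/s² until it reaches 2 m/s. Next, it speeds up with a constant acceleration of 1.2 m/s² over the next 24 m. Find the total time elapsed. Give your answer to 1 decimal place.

11.8 s

Phase 1 (accelerating): v₀ = 0 m/s, a = 1.9 m/s².
v = v₀ + at → t = (5 − 0) / 1.9 = 2.63 s
v² = v₀² + 2aΔx → Δx = (5² − 0²)/(2·1.9) = 6.58 m

Phase 2 (accelerating): v₀ = 5.00 m/s, a = 1.8 m/s².
v = v₀ + at → t = (7.5 − 5.00) / 1.8 = 1.39 s
v² = v₀² + 2aΔx → Δx = (7.5² − 5.00²)/(2·1.8) = 8.68 m

Phase 3 (decelerating): v₀ = 7.50 m/s, a = -1.9 m/s².
v = v₀ + at → t = (2 − 7.50) / -1.9 = 2.89 s
v² = v₀² + 2aΔx → Δx = (2² − 7.50²)/(2·-1.9) = 13.8 m

Phase 4 (accelerating): v₀ = 2.00 m/s, a = 1.2 m/s².
v² = v₀² + 2aΔx = 2.00² + 2·1.2·24 = 61.6 → v = 7.85 m/s
t = (v − v₀)/a = (7.85 − 2.00)/1.2 = 4.87 s
Total time = 2.63 + 1.39 + 2.89 + 4.87 = 11.8 s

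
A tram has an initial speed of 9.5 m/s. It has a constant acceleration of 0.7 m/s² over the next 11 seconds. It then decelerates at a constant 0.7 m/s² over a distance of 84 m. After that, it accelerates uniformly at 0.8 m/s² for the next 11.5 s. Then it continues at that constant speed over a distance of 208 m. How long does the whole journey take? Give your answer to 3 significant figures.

Phase 1 (accelerating): v₀ = 9.50 m/s, a = 0.7 m/s².
v = v₀ + at = 9.50 + (0.7)(11) = 17.2 m/s
Δx = v₀t + ½at² = 9.50·11 + 0.5·0.7·11² = 147 m

Phase 2 (decelerating): v₀ = 17.2 m/s, a = -0.7 m/s².
v² = v₀² + 2aΔx = 17.2² + 2·-0.7·84 = 178 → v = 13.4 m/s
t = (v − v₀)/a = (13.4 − 17.2)/-0.7 = 5.50 s

Phase 3 (accelerating): v₀ = 13.4 m/s, a = 0.8 m/s².
v = v₀ + at = 13.4 + (0.8)(11.5) = 22.6 m/s
Δx = v₀t + ½at² = 13.4·11.5 + 0.5·0.8·11.5² = 206 m

Phase 4 (constant speed): v₀ = 22.6 m/s, a = 0 m/s².
Constant speed: t = d/v = 208/22.6 = 9.22 s
Total time = 11.0 + 5.50 + 11.5 + 9.22 = 37.2 s

37.2 s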